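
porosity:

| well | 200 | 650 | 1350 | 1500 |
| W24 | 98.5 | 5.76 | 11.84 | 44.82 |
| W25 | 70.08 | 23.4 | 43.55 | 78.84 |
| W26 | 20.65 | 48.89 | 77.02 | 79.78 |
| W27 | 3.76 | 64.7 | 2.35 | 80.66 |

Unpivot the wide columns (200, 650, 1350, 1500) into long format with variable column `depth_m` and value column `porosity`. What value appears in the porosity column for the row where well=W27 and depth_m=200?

3.76

Unpivoting turns each (well, wide-column) pair into one long row.
The wide cell at row W27, column 200 holds 3.76, so the long row (W27, 200) has porosity=3.76.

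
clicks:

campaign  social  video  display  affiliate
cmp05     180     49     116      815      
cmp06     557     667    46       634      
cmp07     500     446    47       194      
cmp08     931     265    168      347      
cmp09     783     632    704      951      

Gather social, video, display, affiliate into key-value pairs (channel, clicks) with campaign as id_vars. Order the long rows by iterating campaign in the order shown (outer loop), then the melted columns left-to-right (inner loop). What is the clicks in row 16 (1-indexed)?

20 rows total (5 × 4). Row 16: index ⌊(16-1)/4⌋ = 3 into campaign → cmp08; (16-1) mod 4 = 3 into the melted columns → affiliate.
So row 16 is (cmp08, affiliate, 347); clicks = 347.

347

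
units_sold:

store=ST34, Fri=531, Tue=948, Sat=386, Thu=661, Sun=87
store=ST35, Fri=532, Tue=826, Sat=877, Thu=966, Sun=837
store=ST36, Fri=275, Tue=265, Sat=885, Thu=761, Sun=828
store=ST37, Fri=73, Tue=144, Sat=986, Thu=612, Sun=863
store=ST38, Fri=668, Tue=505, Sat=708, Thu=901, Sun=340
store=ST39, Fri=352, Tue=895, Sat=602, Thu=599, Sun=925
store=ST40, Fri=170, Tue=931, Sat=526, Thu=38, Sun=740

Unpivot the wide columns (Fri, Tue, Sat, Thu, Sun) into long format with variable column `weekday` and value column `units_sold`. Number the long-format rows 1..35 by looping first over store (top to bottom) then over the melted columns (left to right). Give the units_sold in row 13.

35 rows total (7 × 5). Row 13: index ⌊(13-1)/5⌋ = 2 into store → ST36; (13-1) mod 5 = 2 into the melted columns → Sat.
So row 13 is (ST36, Sat, 885); units_sold = 885.

885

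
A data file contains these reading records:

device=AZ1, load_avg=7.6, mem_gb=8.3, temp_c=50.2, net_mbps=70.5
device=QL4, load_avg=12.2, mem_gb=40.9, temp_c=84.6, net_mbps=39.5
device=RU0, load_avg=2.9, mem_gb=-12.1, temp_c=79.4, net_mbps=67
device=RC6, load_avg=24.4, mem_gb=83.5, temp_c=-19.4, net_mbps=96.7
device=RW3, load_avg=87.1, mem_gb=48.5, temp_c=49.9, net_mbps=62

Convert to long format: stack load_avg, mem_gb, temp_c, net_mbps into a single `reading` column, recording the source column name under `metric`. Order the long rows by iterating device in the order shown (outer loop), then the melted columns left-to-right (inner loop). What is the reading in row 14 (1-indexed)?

83.5

20 rows total (5 × 4). Row 14: index ⌊(14-1)/4⌋ = 3 into device → RC6; (14-1) mod 4 = 1 into the melted columns → mem_gb.
So row 14 is (RC6, mem_gb, 83.5); reading = 83.5.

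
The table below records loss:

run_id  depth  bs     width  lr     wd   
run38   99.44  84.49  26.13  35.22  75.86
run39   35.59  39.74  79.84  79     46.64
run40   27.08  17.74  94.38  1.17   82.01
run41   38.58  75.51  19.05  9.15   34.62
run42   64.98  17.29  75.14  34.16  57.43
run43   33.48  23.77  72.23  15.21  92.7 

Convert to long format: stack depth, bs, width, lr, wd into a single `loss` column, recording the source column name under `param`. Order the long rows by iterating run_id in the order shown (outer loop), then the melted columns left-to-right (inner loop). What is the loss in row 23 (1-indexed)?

75.14

30 rows total (6 × 5). Row 23: index ⌊(23-1)/5⌋ = 4 into run_id → run42; (23-1) mod 5 = 2 into the melted columns → width.
So row 23 is (run42, width, 75.14); loss = 75.14.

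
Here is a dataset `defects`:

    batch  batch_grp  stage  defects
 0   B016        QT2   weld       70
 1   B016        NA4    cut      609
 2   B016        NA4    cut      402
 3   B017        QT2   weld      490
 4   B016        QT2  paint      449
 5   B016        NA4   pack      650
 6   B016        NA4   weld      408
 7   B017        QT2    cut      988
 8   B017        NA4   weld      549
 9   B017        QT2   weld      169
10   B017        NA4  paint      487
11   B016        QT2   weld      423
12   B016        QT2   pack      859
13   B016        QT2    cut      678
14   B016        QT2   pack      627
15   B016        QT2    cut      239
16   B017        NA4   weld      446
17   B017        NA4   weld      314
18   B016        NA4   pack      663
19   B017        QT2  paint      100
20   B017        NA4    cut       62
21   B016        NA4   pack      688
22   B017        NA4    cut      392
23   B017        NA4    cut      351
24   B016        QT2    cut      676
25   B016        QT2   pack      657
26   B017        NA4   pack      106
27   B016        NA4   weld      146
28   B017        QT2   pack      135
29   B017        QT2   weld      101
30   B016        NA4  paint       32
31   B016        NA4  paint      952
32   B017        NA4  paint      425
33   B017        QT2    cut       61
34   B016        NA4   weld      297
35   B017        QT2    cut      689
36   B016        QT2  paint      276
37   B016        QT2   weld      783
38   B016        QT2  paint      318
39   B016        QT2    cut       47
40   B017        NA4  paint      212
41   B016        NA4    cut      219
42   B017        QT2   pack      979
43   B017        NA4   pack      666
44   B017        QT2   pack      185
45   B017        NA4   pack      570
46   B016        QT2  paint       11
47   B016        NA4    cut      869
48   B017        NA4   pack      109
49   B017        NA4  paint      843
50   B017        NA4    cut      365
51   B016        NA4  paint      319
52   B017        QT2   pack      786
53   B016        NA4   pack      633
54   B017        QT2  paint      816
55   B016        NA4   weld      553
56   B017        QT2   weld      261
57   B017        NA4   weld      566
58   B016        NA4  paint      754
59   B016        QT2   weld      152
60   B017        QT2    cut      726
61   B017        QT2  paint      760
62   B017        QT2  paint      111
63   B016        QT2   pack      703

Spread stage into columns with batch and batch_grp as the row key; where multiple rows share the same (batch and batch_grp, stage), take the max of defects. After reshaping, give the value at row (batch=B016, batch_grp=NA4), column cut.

Rows with batch=B016, batch_grp=NA4 and stage=cut: defects values are 609, 402, 219, 869.
max(609, 402, 219, 869) = 869.

869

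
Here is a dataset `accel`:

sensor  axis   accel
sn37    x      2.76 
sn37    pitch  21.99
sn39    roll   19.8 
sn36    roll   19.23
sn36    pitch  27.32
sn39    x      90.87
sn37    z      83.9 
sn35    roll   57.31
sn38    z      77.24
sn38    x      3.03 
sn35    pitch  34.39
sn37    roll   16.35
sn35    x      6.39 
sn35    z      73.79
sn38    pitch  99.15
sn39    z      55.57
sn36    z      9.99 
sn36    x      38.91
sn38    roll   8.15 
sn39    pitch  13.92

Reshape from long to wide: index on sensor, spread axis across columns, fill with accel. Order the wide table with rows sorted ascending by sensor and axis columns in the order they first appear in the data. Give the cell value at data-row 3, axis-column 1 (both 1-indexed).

With rows sorted ascending by sensor, row 3 is sensor=sn37. axis columns in first-appearance order: x, pitch, roll, z; column 1 is x.
Long rows with sensor=sn37, axis=x: accel = 2.76.

2.76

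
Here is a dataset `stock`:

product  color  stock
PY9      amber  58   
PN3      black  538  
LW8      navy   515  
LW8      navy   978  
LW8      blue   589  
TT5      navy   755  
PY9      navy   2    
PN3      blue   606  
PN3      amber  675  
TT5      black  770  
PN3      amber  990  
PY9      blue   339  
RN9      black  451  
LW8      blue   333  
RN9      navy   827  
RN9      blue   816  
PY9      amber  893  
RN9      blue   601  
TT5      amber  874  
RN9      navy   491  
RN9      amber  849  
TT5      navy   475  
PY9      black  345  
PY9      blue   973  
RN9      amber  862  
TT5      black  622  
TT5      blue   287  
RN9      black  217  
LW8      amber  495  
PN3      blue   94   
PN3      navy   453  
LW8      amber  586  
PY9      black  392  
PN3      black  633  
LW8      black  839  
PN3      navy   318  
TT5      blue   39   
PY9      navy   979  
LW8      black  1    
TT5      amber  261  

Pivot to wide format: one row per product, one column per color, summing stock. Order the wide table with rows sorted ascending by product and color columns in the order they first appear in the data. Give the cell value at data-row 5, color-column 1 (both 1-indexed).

With rows sorted ascending by product, row 5 is product=TT5. color columns in first-appearance order: amber, black, navy, blue; column 1 is amber.
Long rows with product=TT5, color=amber: 874 + 261 = 1135.

1135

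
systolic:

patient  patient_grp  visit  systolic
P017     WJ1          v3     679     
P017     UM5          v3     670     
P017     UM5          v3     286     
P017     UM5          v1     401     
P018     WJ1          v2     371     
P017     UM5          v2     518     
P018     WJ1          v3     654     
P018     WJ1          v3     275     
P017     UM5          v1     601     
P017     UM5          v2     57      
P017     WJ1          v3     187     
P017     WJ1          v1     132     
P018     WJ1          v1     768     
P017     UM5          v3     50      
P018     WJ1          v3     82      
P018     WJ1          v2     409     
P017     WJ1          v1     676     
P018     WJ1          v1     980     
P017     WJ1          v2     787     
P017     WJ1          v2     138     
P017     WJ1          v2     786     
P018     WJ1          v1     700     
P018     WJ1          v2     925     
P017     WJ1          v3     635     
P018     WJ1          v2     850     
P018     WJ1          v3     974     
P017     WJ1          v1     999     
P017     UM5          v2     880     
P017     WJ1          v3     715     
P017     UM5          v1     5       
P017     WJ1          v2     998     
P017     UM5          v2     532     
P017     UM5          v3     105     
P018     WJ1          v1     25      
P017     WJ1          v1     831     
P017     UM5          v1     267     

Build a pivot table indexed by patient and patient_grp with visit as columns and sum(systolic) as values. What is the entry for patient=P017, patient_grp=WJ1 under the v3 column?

Rows with patient=P017, patient_grp=WJ1 and visit=v3: systolic values are 679, 187, 635, 715.
679 + 187 + 635 + 715 = 2216.

2216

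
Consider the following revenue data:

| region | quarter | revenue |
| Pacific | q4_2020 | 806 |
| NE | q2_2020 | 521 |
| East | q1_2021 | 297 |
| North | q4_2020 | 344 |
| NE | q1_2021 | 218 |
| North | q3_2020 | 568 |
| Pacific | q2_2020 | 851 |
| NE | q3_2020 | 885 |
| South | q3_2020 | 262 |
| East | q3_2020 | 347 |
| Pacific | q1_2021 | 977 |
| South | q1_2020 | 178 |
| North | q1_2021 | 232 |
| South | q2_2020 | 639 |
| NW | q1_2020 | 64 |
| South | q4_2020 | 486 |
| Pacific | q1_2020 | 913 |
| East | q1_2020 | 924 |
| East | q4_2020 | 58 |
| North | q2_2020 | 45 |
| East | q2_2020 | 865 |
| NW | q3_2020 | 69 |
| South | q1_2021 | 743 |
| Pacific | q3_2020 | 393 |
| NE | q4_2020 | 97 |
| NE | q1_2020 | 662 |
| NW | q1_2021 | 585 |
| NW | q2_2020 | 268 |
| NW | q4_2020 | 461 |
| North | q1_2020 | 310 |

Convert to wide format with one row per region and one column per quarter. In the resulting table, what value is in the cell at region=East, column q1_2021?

297

Wide layout: rows indexed by region, columns are the 5 distinct quarter values (q4_2020, q2_2020, q1_2021, q3_2020, q1_2020).
Cell (region=East, quarter=q1_2021) draws from the long row where region=East and quarter=q1_2021, which has revenue=297.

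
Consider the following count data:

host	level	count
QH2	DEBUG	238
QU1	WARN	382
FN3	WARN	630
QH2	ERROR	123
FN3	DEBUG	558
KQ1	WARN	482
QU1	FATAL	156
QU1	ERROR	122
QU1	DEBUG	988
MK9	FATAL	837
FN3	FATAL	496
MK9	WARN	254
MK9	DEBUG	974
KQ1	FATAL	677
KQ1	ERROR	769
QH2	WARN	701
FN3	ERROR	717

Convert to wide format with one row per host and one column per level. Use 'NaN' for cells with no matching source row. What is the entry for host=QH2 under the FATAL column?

NaN

No long-format row has host=QH2 and level=FATAL, so the cell is NaN.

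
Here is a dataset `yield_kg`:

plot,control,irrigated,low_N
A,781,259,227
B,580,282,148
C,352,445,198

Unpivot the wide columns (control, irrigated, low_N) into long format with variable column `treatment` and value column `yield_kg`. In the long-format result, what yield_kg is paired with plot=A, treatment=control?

Unpivoting turns each (plot, wide-column) pair into one long row.
The wide cell at row A, column control holds 781, so the long row (A, control) has yield_kg=781.

781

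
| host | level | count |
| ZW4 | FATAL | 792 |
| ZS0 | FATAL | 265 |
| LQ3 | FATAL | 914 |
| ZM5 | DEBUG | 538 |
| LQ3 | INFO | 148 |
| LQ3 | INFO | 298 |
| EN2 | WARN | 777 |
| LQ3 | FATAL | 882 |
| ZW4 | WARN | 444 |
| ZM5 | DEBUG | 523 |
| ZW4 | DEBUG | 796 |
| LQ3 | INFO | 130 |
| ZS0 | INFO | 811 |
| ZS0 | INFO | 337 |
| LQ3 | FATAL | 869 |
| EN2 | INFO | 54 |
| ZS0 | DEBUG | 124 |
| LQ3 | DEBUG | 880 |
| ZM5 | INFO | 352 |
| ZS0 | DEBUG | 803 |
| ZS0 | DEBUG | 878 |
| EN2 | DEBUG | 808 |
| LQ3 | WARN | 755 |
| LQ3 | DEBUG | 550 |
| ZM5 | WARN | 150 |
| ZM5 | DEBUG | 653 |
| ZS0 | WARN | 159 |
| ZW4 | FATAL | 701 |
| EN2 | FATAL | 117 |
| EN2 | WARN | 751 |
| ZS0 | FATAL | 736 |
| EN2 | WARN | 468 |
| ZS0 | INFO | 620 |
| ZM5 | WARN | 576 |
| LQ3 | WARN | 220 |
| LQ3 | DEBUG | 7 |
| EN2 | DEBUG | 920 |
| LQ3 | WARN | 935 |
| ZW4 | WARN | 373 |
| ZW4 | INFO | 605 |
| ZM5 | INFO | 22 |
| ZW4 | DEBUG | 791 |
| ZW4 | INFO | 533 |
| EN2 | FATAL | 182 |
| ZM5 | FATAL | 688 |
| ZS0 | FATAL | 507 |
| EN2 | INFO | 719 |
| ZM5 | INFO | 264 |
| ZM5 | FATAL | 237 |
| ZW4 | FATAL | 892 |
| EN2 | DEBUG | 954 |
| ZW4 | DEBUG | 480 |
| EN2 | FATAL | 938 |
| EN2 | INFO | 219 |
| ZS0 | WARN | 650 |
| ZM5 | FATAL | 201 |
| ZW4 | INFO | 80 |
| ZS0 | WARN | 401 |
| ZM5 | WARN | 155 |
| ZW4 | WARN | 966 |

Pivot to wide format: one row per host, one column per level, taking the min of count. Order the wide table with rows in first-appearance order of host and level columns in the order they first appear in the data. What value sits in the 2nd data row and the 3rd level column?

337

With rows in first-appearance order of host, row 2 is host=ZS0. level columns in first-appearance order: FATAL, DEBUG, INFO, WARN; column 3 is INFO.
Long rows with host=ZS0, level=INFO: min(811, 337, 620) = 337.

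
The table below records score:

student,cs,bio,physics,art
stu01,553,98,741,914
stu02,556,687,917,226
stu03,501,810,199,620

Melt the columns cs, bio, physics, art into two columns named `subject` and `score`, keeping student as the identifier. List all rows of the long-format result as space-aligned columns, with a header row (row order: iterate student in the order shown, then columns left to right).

student  subject  score
stu01    cs       553  
stu01    bio      98   
stu01    physics  741  
stu01    art      914  
stu02    cs       556  
stu02    bio      687  
stu02    physics  917  
stu02    art      226  
stu03    cs       501  
stu03    bio      810  
stu03    physics  199  
stu03    art      620  

Each (student, column) pair becomes one row: 3 × 4 = 12 rows.
For example, (stu01, cs) → score=553.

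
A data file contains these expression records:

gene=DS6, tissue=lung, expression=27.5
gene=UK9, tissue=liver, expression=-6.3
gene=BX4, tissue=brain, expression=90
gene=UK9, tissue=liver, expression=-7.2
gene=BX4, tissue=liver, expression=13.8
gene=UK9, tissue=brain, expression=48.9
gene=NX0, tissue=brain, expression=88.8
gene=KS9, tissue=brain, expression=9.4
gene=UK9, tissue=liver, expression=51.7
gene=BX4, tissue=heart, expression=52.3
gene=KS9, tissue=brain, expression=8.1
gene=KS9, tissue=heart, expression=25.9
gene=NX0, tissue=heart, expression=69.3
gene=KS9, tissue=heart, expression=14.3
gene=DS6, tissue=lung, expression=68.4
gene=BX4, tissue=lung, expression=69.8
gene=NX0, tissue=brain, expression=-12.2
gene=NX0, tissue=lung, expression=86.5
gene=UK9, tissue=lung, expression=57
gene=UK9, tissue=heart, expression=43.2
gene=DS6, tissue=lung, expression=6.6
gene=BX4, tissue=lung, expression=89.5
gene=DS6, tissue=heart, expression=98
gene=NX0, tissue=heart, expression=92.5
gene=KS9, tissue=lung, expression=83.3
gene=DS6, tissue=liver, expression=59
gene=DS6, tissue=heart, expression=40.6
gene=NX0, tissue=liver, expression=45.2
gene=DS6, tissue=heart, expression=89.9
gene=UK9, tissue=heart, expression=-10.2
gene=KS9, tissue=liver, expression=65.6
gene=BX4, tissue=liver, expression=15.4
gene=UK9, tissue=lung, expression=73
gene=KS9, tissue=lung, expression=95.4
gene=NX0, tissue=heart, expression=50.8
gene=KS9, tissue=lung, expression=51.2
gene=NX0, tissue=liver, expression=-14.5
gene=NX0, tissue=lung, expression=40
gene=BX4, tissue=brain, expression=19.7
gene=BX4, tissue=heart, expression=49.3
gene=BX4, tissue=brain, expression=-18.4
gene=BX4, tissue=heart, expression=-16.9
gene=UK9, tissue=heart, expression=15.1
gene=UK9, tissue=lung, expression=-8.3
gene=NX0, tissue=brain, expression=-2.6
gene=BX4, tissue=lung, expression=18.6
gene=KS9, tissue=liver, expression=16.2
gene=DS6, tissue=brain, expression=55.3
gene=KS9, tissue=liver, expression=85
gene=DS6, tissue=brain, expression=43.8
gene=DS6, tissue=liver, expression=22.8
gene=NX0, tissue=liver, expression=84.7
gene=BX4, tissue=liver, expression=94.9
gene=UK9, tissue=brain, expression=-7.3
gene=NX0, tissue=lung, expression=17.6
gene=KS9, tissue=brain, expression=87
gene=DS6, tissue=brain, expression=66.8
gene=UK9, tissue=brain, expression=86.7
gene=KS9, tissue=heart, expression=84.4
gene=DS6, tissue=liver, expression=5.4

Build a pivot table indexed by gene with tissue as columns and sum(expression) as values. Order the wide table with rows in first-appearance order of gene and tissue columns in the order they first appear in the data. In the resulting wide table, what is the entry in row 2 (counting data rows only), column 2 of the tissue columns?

With rows in first-appearance order of gene, row 2 is gene=UK9. tissue columns in first-appearance order: lung, liver, brain, heart; column 2 is liver.
Long rows with gene=UK9, tissue=liver: -6.3 + -7.2 + 51.7 = 38.2.

38.2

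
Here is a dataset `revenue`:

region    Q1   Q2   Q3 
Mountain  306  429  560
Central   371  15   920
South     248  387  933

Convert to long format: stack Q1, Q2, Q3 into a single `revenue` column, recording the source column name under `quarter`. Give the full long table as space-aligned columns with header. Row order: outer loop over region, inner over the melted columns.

region    quarter  revenue
Mountain  Q1       306    
Mountain  Q2       429    
Mountain  Q3       560    
Central   Q1       371    
Central   Q2       15     
Central   Q3       920    
South     Q1       248    
South     Q2       387    
South     Q3       933    

Each (region, column) pair becomes one row: 3 × 3 = 9 rows.
For example, (Mountain, Q1) → revenue=306.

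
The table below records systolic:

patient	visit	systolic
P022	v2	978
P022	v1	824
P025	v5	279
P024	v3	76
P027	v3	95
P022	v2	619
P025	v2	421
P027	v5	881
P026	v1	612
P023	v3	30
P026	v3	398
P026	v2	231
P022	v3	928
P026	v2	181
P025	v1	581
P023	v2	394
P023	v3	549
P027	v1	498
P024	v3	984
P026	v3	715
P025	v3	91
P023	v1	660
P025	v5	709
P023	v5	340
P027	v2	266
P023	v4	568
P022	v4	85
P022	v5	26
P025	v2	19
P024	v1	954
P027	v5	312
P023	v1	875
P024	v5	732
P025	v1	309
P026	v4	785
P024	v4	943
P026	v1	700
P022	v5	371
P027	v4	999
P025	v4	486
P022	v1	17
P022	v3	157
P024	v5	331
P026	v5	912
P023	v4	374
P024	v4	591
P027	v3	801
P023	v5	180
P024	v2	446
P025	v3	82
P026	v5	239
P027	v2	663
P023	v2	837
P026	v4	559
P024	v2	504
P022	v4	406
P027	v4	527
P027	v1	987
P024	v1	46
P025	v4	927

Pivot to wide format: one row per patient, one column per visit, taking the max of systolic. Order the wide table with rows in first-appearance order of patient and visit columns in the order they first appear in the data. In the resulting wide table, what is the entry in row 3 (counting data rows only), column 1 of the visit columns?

504

With rows in first-appearance order of patient, row 3 is patient=P024. visit columns in first-appearance order: v2, v1, v5, v3, v4; column 1 is v2.
Long rows with patient=P024, visit=v2: max(446, 504) = 504.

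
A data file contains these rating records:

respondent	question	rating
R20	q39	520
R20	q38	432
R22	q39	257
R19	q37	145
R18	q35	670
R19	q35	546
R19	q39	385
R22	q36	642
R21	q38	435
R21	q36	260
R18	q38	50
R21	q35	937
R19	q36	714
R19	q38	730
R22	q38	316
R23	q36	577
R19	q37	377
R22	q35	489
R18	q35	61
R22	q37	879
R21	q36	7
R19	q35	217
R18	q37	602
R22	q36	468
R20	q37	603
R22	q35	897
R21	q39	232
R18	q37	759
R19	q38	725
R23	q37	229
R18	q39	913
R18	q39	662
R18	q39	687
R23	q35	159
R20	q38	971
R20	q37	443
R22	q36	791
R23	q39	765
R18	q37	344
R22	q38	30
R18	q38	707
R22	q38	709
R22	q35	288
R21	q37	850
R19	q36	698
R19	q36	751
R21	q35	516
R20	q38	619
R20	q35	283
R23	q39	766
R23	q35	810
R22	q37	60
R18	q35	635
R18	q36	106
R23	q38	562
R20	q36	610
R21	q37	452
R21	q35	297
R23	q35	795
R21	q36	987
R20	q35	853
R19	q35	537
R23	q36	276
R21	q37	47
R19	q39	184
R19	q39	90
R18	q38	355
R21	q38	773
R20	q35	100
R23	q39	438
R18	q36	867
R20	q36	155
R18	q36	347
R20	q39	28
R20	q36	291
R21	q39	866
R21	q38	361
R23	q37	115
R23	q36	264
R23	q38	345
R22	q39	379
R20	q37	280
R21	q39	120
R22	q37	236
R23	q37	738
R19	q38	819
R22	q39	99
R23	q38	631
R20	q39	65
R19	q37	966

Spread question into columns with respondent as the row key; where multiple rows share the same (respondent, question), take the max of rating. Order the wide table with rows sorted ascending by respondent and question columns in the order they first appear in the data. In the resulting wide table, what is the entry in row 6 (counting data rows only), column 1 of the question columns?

With rows sorted ascending by respondent, row 6 is respondent=R23. question columns in first-appearance order: q39, q38, q37, q35, q36; column 1 is q39.
Long rows with respondent=R23, question=q39: max(765, 766, 438) = 766.

766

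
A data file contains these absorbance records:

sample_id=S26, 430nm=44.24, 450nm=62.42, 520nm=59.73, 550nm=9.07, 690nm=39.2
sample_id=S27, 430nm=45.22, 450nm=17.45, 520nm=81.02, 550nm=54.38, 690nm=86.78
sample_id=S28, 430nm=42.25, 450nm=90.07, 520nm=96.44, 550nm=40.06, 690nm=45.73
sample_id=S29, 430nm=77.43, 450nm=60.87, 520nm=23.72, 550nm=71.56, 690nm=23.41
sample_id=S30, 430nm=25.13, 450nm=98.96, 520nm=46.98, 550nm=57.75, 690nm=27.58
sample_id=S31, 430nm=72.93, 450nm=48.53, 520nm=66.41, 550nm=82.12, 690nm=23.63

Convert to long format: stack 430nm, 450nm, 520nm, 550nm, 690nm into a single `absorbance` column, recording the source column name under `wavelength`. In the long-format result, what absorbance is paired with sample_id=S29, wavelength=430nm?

77.43

Unpivoting turns each (sample_id, wide-column) pair into one long row.
The wide cell at row S29, column 430nm holds 77.43, so the long row (S29, 430nm) has absorbance=77.43.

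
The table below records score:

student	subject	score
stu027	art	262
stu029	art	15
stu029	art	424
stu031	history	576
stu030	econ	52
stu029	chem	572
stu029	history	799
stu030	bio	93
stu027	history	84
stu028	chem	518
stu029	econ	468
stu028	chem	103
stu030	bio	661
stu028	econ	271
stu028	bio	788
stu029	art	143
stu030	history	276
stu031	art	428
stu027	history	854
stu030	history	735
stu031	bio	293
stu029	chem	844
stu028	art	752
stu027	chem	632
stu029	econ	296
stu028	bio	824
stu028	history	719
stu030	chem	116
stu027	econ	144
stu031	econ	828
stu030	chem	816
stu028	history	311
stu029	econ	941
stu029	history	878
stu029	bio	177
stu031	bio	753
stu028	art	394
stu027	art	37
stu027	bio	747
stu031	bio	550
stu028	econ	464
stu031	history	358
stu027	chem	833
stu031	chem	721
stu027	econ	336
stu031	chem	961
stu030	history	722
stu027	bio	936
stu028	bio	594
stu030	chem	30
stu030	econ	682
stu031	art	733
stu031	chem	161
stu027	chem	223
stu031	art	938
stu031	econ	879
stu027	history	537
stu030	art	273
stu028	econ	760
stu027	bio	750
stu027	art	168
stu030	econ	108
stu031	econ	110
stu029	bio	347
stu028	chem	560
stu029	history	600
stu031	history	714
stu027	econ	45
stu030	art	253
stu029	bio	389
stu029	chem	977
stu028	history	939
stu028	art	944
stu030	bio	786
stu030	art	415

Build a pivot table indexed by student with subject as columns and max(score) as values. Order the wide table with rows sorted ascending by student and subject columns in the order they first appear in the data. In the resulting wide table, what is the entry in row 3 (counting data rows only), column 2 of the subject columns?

With rows sorted ascending by student, row 3 is student=stu029. subject columns in first-appearance order: art, history, econ, chem, bio; column 2 is history.
Long rows with student=stu029, subject=history: max(799, 878, 600) = 878.

878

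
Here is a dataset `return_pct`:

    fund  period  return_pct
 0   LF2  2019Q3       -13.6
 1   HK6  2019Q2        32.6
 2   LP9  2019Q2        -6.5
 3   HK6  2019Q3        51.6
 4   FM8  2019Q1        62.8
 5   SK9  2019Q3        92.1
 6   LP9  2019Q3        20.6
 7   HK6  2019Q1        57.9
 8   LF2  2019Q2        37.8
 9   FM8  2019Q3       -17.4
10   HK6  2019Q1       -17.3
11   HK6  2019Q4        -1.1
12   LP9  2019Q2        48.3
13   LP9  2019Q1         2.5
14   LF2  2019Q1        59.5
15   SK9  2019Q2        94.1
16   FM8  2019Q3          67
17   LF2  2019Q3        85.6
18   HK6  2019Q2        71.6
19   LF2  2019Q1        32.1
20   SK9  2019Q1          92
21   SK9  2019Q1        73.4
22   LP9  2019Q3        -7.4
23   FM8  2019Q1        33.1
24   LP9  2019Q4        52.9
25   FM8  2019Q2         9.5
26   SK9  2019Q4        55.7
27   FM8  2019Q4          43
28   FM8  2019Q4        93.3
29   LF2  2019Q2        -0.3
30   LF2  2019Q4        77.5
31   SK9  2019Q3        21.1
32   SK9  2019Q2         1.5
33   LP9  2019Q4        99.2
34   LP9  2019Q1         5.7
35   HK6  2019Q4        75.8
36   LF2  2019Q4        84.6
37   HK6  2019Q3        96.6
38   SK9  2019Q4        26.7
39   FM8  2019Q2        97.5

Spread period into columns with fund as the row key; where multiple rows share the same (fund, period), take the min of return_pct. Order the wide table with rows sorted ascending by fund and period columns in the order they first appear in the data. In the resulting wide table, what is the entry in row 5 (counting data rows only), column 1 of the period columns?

21.1

With rows sorted ascending by fund, row 5 is fund=SK9. period columns in first-appearance order: 2019Q3, 2019Q2, 2019Q1, 2019Q4; column 1 is 2019Q3.
Long rows with fund=SK9, period=2019Q3: min(92.1, 21.1) = 21.1.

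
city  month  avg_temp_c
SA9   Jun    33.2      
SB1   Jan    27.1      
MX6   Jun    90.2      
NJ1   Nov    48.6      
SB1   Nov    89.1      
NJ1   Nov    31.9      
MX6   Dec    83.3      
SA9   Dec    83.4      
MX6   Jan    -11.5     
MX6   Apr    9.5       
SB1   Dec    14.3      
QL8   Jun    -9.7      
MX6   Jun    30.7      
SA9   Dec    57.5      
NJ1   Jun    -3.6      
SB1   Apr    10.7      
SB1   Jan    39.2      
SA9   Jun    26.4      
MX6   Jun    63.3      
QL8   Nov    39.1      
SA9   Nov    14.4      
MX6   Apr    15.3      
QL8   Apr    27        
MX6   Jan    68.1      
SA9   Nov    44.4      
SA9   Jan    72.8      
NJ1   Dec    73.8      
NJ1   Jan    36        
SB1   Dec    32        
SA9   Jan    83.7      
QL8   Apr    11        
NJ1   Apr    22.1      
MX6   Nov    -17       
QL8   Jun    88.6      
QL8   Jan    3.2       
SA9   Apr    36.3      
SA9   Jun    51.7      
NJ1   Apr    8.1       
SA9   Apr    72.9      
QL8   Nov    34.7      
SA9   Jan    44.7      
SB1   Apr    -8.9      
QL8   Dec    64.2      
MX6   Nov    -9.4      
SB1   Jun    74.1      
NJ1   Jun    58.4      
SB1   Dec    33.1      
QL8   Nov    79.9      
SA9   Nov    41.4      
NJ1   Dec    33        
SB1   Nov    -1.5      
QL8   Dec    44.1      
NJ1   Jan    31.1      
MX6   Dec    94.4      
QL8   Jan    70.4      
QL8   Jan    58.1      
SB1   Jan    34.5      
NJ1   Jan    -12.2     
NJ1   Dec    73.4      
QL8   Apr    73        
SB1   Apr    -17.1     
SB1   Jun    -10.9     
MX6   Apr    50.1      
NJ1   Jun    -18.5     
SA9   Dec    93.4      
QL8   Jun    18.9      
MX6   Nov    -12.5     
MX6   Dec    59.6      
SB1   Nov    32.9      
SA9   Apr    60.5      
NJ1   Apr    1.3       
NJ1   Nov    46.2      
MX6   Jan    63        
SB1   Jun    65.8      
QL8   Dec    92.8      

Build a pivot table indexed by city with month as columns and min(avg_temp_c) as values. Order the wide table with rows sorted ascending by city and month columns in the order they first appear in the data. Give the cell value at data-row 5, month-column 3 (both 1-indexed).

With rows sorted ascending by city, row 5 is city=SB1. month columns in first-appearance order: Jun, Jan, Nov, Dec, Apr; column 3 is Nov.
Long rows with city=SB1, month=Nov: min(89.1, -1.5, 32.9) = -1.5.

-1.5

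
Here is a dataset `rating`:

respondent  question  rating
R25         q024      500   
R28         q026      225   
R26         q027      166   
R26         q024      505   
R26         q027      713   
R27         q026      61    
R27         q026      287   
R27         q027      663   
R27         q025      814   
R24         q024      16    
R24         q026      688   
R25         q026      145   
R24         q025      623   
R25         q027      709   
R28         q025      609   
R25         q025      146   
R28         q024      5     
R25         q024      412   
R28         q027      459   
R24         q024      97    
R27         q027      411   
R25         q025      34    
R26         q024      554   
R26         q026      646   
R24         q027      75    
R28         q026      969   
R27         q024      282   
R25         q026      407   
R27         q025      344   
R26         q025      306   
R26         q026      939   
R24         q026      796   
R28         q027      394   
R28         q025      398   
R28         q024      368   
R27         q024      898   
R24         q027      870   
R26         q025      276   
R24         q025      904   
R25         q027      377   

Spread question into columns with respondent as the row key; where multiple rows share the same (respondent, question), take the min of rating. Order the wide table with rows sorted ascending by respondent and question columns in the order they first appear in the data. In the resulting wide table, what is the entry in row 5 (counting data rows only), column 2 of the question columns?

225

With rows sorted ascending by respondent, row 5 is respondent=R28. question columns in first-appearance order: q024, q026, q027, q025; column 2 is q026.
Long rows with respondent=R28, question=q026: min(225, 969) = 225.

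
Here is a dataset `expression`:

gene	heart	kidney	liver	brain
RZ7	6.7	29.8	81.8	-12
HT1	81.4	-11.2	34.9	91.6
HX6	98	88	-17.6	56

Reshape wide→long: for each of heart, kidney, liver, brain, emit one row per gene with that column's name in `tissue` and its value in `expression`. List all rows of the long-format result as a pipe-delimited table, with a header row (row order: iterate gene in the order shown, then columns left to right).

Each (gene, column) pair becomes one row: 3 × 4 = 12 rows.
For example, (RZ7, heart) → expression=6.7.

| gene | tissue | expression |
| RZ7 | heart | 6.7 |
| RZ7 | kidney | 29.8 |
| RZ7 | liver | 81.8 |
| RZ7 | brain | -12 |
| HT1 | heart | 81.4 |
| HT1 | kidney | -11.2 |
| HT1 | liver | 34.9 |
| HT1 | brain | 91.6 |
| HX6 | heart | 98 |
| HX6 | kidney | 88 |
| HX6 | liver | -17.6 |
| HX6 | brain | 56 |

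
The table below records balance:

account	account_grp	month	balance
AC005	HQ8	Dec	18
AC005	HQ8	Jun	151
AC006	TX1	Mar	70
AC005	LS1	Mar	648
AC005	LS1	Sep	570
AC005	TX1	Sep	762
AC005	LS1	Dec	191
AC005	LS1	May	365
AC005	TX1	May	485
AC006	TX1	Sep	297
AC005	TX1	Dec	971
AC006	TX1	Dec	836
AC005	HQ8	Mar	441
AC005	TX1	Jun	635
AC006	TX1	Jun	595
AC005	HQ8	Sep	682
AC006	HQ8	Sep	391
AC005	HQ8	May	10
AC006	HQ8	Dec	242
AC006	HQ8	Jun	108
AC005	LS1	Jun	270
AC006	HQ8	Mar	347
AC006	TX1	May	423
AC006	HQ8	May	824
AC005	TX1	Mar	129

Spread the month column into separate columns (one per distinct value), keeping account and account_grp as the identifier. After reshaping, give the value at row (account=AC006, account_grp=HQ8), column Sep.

Wide layout: rows indexed by account and account_grp, columns are the 5 distinct month values (Dec, Jun, Mar, Sep, May).
Cell (account=AC006, account_grp=HQ8, month=Sep) draws from the long row where account=AC006, account_grp=HQ8 and month=Sep, which has balance=391.

391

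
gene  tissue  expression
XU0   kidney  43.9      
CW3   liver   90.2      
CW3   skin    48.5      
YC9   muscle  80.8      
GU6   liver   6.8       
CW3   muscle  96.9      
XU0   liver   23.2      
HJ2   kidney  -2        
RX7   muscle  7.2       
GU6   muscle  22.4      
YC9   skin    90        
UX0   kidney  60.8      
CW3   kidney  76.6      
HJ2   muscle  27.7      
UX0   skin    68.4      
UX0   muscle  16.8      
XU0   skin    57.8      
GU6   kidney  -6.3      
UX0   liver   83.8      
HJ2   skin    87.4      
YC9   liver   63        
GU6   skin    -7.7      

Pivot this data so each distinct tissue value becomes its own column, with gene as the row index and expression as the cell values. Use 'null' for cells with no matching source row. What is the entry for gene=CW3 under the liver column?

The long row with gene=CW3, tissue=liver has expression=90.2.

90.2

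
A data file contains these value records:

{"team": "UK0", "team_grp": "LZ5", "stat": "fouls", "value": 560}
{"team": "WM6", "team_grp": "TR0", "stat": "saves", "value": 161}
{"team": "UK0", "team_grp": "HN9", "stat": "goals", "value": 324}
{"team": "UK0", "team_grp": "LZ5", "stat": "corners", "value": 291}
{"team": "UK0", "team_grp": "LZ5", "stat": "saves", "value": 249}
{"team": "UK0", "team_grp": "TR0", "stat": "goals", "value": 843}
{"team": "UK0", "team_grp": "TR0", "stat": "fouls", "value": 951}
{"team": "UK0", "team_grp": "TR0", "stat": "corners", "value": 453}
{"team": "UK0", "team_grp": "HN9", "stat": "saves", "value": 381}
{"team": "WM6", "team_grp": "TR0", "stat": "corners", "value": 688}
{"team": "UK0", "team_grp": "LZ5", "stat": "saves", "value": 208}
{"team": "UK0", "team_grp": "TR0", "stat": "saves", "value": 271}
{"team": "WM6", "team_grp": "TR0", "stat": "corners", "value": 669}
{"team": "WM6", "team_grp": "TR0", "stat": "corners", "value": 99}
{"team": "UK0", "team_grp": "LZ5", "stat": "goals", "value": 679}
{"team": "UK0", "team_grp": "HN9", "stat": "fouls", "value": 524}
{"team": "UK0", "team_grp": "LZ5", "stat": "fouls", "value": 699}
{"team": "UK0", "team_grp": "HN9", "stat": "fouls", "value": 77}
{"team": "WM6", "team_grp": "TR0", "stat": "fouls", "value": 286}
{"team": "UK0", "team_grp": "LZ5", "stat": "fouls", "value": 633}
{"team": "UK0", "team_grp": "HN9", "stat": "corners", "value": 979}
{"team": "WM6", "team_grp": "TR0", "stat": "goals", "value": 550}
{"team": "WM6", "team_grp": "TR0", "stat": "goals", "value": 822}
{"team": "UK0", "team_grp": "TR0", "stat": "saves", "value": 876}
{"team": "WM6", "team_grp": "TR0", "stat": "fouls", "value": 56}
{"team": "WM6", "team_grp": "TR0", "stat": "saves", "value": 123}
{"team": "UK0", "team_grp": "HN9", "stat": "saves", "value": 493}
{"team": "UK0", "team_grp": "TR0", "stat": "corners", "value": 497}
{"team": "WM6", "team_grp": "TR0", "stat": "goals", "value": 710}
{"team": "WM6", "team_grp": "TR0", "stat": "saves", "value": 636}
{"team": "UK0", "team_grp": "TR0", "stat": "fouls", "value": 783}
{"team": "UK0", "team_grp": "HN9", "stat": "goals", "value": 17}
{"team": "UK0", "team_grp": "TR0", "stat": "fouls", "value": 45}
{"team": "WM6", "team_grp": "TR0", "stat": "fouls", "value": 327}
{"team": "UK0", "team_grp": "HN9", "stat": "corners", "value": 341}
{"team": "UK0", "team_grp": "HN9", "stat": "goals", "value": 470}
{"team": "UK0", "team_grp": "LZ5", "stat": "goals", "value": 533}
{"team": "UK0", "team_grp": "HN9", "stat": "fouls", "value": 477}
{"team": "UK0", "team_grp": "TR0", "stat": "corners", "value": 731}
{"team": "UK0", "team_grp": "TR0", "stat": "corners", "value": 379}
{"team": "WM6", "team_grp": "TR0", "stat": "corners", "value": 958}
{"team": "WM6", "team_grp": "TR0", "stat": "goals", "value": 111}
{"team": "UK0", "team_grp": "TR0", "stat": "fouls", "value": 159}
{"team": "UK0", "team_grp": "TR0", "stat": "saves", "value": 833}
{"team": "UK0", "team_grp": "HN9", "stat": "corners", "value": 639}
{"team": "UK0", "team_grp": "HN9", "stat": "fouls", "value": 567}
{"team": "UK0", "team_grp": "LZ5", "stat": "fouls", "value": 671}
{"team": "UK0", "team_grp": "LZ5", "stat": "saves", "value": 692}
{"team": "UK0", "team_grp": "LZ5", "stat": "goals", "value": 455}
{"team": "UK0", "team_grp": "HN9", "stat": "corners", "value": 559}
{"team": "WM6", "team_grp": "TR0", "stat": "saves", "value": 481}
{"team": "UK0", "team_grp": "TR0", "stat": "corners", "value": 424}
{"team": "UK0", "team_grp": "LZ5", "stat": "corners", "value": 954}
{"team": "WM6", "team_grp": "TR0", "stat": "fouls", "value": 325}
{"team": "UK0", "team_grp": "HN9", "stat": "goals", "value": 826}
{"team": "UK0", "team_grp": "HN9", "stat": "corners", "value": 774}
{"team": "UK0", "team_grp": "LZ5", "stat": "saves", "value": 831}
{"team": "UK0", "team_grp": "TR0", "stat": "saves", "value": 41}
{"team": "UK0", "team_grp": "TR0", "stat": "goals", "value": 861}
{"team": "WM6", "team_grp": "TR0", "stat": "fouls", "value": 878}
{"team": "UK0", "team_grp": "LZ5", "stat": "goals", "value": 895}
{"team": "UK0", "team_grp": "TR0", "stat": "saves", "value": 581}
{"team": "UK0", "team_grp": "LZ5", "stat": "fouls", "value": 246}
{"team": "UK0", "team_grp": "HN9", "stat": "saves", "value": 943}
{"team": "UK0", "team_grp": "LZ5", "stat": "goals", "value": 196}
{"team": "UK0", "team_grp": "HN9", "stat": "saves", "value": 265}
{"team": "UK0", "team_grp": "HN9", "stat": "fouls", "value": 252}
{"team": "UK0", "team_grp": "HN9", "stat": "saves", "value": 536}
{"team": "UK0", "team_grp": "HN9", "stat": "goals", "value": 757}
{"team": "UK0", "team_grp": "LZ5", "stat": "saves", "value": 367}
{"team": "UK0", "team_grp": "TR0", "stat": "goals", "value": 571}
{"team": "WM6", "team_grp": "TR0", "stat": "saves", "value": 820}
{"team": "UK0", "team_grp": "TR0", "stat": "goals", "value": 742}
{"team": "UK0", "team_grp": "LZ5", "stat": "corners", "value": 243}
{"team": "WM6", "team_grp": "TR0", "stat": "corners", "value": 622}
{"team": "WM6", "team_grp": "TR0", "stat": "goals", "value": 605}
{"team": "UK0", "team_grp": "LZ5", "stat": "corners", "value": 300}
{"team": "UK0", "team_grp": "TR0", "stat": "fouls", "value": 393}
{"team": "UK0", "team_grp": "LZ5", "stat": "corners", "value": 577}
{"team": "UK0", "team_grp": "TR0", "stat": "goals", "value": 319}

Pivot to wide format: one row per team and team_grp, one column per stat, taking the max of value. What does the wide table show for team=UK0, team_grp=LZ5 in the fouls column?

Rows with team=UK0, team_grp=LZ5 and stat=fouls: value values are 560, 699, 633, 671, 246.
max(560, 699, 633, 671, 246) = 699.

699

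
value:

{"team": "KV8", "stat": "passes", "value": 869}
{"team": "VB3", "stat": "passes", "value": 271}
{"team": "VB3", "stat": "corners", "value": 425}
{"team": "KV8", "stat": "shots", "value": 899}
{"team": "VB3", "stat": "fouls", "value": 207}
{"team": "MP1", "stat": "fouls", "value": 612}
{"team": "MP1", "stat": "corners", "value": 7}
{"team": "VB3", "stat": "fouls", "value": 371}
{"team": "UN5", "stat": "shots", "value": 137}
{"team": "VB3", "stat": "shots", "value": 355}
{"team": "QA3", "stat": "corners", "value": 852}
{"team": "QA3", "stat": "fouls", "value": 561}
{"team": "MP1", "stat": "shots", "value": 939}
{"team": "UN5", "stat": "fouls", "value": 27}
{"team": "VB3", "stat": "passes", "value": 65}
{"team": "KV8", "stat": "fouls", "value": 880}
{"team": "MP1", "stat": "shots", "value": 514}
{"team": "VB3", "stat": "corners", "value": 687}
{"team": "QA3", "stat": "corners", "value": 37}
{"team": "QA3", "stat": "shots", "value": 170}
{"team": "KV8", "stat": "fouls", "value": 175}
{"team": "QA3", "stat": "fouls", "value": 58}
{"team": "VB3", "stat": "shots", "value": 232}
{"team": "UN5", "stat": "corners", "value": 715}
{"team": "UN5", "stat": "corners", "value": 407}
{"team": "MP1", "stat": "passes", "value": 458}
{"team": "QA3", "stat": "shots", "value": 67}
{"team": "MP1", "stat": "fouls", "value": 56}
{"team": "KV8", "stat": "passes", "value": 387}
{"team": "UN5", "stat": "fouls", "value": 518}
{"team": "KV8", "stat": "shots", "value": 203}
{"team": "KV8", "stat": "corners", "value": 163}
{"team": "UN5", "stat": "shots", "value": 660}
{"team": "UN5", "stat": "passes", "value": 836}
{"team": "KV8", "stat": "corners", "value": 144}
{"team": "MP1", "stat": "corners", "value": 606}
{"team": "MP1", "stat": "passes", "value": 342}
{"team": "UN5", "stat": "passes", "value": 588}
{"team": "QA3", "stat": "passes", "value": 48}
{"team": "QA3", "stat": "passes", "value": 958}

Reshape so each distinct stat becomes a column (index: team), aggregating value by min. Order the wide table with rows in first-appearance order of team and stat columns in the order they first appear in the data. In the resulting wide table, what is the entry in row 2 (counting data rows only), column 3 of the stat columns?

With rows in first-appearance order of team, row 2 is team=VB3. stat columns in first-appearance order: passes, corners, shots, fouls; column 3 is shots.
Long rows with team=VB3, stat=shots: min(355, 232) = 232.

232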